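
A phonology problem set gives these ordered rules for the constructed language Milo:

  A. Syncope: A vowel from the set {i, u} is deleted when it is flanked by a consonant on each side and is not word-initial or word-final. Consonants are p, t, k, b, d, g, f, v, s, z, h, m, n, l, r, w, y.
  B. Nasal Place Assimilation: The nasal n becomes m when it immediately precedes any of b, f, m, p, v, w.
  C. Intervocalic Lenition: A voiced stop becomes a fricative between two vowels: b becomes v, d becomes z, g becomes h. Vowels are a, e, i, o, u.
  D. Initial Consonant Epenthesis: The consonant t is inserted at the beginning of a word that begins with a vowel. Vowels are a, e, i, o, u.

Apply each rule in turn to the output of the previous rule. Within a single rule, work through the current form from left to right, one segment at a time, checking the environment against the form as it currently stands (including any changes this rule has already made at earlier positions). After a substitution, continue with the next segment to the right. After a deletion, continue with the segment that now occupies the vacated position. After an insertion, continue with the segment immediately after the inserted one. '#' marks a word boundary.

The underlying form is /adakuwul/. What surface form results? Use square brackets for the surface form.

[tazakwl]

A Syncope: [adakuwul] → [adakwl]
B Nasal Place Assimilation: no change — [adakwl]
C Intervocalic Lenition: [adakwl] → [azakwl]
D Initial Consonant Epenthesis: [azakwl] → [tazakwl]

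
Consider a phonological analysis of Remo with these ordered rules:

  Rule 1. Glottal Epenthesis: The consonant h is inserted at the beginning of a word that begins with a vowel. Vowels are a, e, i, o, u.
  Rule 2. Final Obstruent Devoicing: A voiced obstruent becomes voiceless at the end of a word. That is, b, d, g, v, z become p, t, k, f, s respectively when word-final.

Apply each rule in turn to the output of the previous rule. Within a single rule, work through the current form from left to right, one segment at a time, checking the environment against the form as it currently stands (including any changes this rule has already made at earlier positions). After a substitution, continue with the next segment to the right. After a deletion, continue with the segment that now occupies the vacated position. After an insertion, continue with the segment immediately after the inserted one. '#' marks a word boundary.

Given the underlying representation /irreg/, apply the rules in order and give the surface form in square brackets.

[hirrek]

Rule 1 Glottal Epenthesis: [irreg] → [hirreg]
Rule 2 Final Obstruent Devoicing: [hirreg] → [hirrek]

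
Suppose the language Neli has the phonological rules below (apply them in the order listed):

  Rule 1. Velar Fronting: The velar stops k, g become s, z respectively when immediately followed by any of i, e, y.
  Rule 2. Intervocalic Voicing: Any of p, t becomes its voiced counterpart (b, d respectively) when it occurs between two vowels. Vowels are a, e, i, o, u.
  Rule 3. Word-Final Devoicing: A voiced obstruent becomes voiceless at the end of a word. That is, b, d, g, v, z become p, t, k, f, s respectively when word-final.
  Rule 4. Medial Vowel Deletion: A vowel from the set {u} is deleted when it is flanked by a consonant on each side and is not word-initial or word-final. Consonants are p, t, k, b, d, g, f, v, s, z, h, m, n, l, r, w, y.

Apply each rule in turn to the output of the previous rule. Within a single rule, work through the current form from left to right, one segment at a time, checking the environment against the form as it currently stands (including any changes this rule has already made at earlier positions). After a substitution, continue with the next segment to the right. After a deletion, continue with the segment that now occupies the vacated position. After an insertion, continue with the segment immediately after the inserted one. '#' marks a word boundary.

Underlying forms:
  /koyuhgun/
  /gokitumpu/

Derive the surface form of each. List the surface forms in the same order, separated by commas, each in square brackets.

[koyhgn], [gosidmpu]

/koyuhgun/:
  Rule 1 Velar Fronting: no change — [koyuhgun]
  Rule 2 Intervocalic Voicing: no change — [koyuhgun]
  Rule 3 Word-Final Devoicing: no change — [koyuhgun]
  Rule 4 Medial Vowel Deletion: [koyuhgun] → [koyhgn]
/gokitumpu/:
  Rule 1 Velar Fronting: [gokitumpu] → [gositumpu]
  Rule 2 Intervocalic Voicing: [gositumpu] → [gosidumpu]
  Rule 3 Word-Final Devoicing: no change — [gosidumpu]
  Rule 4 Medial Vowel Deletion: [gosidumpu] → [gosidmpu]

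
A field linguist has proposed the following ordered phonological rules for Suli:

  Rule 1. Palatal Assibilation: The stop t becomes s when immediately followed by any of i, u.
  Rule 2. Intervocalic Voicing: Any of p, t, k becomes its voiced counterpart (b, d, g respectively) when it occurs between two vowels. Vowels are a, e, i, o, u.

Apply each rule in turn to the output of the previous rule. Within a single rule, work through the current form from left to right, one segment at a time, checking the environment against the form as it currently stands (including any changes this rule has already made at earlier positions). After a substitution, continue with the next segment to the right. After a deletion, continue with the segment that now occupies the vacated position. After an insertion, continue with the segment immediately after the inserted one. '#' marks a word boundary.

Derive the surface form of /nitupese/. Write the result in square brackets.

Rule 1 Palatal Assibilation: [nitupese] → [nisupese]
Rule 2 Intervocalic Voicing: [nisupese] → [nisubese]

[nisubese]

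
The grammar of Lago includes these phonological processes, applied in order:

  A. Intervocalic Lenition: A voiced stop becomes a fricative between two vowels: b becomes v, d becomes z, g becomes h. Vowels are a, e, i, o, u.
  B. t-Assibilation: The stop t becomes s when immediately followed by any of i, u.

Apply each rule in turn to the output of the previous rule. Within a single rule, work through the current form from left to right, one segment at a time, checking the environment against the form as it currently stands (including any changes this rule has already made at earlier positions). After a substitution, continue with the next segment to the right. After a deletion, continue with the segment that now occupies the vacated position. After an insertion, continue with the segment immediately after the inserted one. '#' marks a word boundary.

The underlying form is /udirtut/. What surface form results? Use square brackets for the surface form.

[uzirsut]

A Intervocalic Lenition: [udirtut] → [uzirtut]
B t-Assibilation: [uzirtut] → [uzirsut]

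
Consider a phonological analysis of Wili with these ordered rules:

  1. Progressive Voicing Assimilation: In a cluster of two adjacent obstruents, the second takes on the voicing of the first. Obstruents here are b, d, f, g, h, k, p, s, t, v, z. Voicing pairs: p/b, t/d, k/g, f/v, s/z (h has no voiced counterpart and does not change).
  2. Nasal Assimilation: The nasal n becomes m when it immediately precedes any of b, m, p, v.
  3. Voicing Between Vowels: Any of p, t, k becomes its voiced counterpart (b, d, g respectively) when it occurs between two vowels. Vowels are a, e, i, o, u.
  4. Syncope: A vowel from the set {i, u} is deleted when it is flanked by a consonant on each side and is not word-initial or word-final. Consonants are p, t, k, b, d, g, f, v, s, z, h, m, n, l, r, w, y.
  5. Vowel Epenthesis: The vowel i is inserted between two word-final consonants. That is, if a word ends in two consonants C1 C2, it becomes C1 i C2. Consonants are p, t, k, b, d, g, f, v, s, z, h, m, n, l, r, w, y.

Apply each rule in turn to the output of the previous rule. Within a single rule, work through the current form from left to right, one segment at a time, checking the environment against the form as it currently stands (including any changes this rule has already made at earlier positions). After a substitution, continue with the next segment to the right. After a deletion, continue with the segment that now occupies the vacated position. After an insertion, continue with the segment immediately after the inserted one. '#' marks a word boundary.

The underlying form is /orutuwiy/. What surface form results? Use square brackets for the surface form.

1 Progressive Voicing Assimilation: no change — [orutuwiy]
2 Nasal Assimilation: no change — [orutuwiy]
3 Voicing Between Vowels: [orutuwiy] → [oruduwiy]
4 Syncope: [oruduwiy] → [ordwy]
5 Vowel Epenthesis: [ordwy] → [ordwiy]

[ordwiy]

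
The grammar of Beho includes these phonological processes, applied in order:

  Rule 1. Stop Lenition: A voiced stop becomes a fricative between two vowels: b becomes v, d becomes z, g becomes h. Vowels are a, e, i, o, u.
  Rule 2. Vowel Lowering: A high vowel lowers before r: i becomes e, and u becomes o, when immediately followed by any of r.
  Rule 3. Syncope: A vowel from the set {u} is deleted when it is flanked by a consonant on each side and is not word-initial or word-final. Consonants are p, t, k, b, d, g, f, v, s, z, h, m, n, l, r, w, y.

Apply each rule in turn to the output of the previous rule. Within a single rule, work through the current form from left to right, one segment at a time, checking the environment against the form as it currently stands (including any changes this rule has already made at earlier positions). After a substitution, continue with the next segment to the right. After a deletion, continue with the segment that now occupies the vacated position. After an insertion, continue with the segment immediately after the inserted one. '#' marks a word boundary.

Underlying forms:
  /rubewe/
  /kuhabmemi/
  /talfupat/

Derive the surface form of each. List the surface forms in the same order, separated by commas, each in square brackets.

/rubewe/:
  Rule 1 Stop Lenition: [rubewe] → [ruvewe]
  Rule 2 Vowel Lowering: no change — [ruvewe]
  Rule 3 Syncope: [ruvewe] → [rvewe]
/kuhabmemi/:
  Rule 1 Stop Lenition: no change — [kuhabmemi]
  Rule 2 Vowel Lowering: no change — [kuhabmemi]
  Rule 3 Syncope: [kuhabmemi] → [khabmemi]
/talfupat/:
  Rule 1 Stop Lenition: no change — [talfupat]
  Rule 2 Vowel Lowering: no change — [talfupat]
  Rule 3 Syncope: [talfupat] → [talfpat]

[rvewe], [khabmemi], [talfpat]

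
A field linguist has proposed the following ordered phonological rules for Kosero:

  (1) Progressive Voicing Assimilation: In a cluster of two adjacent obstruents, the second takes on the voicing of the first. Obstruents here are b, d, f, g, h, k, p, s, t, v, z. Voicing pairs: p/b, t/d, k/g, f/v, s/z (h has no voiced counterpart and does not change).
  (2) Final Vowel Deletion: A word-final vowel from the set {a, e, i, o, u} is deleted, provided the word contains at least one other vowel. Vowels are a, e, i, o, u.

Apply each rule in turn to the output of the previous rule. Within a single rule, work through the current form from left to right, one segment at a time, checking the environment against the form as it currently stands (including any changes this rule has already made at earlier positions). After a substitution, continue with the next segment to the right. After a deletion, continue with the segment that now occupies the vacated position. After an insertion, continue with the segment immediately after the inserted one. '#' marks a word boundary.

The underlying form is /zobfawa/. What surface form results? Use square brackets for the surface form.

[zobvaw]

(1) Progressive Voicing Assimilation: [zobfawa] → [zobvawa]
(2) Final Vowel Deletion: [zobvawa] → [zobvaw]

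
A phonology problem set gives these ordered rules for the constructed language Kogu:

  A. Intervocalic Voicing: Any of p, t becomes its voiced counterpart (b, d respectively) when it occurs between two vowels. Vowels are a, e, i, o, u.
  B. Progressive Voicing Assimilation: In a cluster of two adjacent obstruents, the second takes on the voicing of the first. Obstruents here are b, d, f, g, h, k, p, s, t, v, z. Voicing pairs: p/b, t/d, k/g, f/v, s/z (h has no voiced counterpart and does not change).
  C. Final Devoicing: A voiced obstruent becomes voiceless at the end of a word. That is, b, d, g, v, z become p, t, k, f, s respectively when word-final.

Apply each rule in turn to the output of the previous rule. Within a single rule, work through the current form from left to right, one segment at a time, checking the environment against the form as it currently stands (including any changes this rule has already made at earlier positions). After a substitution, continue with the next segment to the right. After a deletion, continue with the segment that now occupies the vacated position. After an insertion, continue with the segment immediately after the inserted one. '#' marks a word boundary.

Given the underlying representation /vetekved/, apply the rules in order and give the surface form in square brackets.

[vedekfet]

A Intervocalic Voicing: [vetekved] → [vedekved]
B Progressive Voicing Assimilation: [vedekved] → [vedekfed]
C Final Devoicing: [vedekfed] → [vedekfet]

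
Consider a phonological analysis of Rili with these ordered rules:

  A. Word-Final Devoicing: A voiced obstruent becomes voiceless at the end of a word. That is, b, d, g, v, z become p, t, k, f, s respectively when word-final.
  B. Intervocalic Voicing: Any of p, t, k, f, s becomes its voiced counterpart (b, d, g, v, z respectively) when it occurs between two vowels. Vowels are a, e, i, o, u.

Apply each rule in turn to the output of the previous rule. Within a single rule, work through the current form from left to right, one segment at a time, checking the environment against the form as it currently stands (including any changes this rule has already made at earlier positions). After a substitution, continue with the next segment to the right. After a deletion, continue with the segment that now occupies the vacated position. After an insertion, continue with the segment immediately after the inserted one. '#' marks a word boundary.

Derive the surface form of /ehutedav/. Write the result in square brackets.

[ehudedaf]

A Word-Final Devoicing: [ehutedav] → [ehutedaf]
B Intervocalic Voicing: [ehutedaf] → [ehudedaf]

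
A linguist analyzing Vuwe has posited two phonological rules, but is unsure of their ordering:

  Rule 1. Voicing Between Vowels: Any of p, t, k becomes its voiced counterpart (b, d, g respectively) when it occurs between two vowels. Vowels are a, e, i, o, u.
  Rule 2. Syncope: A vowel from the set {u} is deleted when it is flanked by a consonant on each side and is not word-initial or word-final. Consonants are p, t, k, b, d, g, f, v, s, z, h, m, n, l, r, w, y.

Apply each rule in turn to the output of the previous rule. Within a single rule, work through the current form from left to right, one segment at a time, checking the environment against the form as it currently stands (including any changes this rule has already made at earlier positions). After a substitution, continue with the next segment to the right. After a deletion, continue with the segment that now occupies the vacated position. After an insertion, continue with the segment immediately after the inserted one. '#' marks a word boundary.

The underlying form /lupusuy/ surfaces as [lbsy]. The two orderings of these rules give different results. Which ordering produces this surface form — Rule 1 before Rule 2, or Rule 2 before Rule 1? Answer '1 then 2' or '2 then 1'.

1 then 2

Order 1 then 2:
  1 Voicing Between Vowels: [lupusuy] → [lubusuy]
  2 Syncope: [lubusuy] → [lbsy]
  result: [lbsy]
Order 2 then 1:
  2 Syncope: [lupusuy] → [lpsy]
  1 Voicing Between Vowels: no change — [lpsy]
  result: [lpsy]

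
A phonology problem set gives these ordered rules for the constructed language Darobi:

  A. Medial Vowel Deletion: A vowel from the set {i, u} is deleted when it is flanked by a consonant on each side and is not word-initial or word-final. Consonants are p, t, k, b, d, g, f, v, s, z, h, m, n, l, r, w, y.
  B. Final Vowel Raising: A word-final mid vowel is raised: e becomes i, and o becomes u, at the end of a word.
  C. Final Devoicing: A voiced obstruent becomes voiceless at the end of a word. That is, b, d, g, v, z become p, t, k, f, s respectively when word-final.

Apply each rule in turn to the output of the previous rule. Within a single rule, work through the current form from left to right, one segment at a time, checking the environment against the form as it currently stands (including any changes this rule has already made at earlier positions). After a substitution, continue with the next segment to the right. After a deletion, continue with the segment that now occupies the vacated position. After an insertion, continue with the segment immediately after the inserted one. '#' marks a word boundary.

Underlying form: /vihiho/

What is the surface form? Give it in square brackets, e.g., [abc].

A Medial Vowel Deletion: [vihiho] → [vhho]
B Final Vowel Raising: [vhho] → [vhhu]
C Final Devoicing: no change — [vhhu]

[vhhu]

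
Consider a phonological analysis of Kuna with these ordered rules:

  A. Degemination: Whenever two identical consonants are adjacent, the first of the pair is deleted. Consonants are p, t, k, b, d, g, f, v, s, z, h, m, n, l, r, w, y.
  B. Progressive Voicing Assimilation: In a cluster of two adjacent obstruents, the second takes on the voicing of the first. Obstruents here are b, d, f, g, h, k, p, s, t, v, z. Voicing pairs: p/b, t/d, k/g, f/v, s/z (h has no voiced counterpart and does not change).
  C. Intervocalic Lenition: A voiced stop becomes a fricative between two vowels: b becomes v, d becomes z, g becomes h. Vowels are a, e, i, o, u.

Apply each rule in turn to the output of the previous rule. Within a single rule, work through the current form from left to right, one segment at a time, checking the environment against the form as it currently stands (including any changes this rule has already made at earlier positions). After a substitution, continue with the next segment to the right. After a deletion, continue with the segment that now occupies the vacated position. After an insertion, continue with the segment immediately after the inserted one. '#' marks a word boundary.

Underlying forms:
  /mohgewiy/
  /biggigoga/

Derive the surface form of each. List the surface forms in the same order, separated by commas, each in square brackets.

[mohkewiy], [bihihoha]

/mohgewiy/:
  A Degemination: no change — [mohgewiy]
  B Progressive Voicing Assimilation: [mohgewiy] → [mohkewiy]
  C Intervocalic Lenition: no change — [mohkewiy]
/biggigoga/:
  A Degemination: [biggigoga] → [bigigoga]
  B Progressive Voicing Assimilation: no change — [bigigoga]
  C Intervocalic Lenition: [bigigoga] → [bihihoha]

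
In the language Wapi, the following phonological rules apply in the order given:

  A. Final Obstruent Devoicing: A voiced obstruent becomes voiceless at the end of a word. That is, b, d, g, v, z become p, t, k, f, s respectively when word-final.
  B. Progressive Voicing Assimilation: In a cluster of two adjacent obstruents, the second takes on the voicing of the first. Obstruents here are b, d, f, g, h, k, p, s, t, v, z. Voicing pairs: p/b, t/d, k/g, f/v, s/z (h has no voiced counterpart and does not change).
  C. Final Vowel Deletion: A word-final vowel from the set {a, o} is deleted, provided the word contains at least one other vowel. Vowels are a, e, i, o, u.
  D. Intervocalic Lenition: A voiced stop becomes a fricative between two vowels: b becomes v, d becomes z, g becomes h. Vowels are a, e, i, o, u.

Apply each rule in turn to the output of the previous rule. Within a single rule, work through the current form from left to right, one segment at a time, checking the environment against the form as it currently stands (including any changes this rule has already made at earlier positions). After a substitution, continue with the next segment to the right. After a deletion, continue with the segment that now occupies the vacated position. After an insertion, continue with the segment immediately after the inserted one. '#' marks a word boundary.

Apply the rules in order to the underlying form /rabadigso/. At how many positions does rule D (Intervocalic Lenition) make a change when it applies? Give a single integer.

2

A Final Obstruent Devoicing: no change — [rabadigso]
B Progressive Voicing Assimilation: [rabadigso] → [rabadigzo]
C Final Vowel Deletion: [rabadigzo] → [rabadigz]
D Intervocalic Lenition: [rabadigz] → [ravazigz]
Rule D changed 2 position(s).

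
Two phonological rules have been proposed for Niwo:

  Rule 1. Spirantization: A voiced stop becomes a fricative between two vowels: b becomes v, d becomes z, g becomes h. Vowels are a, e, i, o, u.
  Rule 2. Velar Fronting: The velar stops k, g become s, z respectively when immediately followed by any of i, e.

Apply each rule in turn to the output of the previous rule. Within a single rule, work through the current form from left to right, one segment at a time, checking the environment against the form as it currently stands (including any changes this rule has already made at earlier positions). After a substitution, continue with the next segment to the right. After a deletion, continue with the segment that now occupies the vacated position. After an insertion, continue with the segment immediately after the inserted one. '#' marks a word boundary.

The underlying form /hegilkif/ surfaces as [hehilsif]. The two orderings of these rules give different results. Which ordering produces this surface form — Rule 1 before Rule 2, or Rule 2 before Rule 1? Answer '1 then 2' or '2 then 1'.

Order 1 then 2:
  1 Spirantization: [hegilkif] → [hehilkif]
  2 Velar Fronting: [hehilkif] → [hehilsif]
  result: [hehilsif]
Order 2 then 1:
  2 Velar Fronting: [hegilkif] → [hezilsif]
  1 Spirantization: no change — [hezilsif]
  result: [hezilsif]

1 then 2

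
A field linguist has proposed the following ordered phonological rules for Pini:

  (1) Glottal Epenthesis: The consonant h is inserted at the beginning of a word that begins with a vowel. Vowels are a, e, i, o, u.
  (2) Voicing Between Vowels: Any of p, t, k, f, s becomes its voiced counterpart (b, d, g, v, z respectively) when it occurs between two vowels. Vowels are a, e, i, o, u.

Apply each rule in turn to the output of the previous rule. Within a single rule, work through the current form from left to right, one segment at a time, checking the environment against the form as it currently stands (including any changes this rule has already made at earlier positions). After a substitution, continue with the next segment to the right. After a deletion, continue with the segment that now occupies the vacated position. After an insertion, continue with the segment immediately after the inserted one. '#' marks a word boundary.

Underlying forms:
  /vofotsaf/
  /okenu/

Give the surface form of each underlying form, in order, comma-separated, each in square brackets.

/vofotsaf/:
  (1) Glottal Epenthesis: no change — [vofotsaf]
  (2) Voicing Between Vowels: [vofotsaf] → [vovotsaf]
/okenu/:
  (1) Glottal Epenthesis: [okenu] → [hokenu]
  (2) Voicing Between Vowels: [hokenu] → [hogenu]

[vovotsaf], [hogenu]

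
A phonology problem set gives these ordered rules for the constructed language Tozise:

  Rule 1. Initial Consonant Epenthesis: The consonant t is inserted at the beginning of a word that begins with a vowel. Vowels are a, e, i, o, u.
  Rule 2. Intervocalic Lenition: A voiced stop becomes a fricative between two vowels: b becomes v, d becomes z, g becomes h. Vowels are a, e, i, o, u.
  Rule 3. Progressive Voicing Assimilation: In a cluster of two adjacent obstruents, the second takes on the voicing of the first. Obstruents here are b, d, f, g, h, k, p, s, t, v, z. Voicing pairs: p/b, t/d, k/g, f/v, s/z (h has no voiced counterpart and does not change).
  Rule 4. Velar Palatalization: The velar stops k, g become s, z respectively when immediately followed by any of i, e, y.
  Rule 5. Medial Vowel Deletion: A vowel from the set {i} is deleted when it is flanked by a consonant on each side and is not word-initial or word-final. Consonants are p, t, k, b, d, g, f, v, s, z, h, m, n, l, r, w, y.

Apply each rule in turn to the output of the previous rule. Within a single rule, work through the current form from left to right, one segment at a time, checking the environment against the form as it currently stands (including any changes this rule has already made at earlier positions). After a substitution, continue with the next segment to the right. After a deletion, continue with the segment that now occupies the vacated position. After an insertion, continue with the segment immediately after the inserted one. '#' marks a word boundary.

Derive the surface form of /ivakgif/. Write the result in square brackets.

Rule 1 Initial Consonant Epenthesis: [ivakgif] → [tivakgif]
Rule 2 Intervocalic Lenition: no change — [tivakgif]
Rule 3 Progressive Voicing Assimilation: [tivakgif] → [tivakkif]
Rule 4 Velar Palatalization: [tivakkif] → [tivaksif]
Rule 5 Medial Vowel Deletion: [tivaksif] → [tvaksf]

[tvaksf]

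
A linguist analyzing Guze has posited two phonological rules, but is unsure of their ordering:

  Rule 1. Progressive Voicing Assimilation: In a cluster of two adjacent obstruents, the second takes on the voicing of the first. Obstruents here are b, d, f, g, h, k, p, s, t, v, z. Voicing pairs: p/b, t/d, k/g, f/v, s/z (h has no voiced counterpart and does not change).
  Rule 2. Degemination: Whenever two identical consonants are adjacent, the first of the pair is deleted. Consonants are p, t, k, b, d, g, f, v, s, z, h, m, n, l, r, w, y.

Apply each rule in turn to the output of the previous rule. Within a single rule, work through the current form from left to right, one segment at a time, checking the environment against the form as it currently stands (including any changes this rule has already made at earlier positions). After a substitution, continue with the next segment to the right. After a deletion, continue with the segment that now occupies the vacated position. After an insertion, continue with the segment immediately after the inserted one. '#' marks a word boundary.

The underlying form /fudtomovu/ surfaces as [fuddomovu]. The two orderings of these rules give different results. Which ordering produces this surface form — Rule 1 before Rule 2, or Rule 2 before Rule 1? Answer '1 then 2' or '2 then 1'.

2 then 1

Order 1 then 2:
  1 Progressive Voicing Assimilation: [fudtomovu] → [fuddomovu]
  2 Degemination: [fuddomovu] → [fudomovu]
  result: [fudomovu]
Order 2 then 1:
  2 Degemination: no change — [fudtomovu]
  1 Progressive Voicing Assimilation: [fudtomovu] → [fuddomovu]
  result: [fuddomovu]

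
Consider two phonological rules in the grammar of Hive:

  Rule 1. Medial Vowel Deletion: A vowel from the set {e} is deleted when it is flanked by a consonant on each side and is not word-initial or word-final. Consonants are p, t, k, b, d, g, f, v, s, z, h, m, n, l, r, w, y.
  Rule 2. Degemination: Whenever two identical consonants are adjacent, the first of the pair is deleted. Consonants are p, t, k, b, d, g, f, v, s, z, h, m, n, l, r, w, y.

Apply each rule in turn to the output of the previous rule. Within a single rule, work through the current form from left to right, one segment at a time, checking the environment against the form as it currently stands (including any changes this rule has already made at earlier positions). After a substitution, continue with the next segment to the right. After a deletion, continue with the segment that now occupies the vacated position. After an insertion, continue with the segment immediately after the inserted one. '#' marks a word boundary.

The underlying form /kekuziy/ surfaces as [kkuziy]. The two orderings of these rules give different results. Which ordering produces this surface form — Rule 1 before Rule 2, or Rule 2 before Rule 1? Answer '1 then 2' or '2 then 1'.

Order 1 then 2:
  1 Medial Vowel Deletion: [kekuziy] → [kkuziy]
  2 Degemination: [kkuziy] → [kuziy]
  result: [kuziy]
Order 2 then 1:
  2 Degemination: no change — [kekuziy]
  1 Medial Vowel Deletion: [kekuziy] → [kkuziy]
  result: [kkuziy]

2 then 1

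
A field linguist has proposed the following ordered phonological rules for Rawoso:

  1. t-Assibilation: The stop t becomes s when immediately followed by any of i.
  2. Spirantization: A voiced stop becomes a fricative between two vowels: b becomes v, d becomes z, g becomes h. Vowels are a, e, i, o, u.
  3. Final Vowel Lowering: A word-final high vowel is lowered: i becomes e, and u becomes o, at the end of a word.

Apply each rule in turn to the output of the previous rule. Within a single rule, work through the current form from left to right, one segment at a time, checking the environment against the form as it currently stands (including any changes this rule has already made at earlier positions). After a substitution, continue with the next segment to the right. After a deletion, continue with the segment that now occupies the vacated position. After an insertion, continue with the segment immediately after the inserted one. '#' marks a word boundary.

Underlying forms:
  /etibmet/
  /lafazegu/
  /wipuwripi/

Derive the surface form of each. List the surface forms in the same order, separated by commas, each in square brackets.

/etibmet/:
  1 t-Assibilation: [etibmet] → [esibmet]
  2 Spirantization: no change — [esibmet]
  3 Final Vowel Lowering: no change — [esibmet]
/lafazegu/:
  1 t-Assibilation: no change — [lafazegu]
  2 Spirantization: [lafazegu] → [lafazehu]
  3 Final Vowel Lowering: [lafazehu] → [lafazeho]
/wipuwripi/:
  1 t-Assibilation: no change — [wipuwripi]
  2 Spirantization: no change — [wipuwripi]
  3 Final Vowel Lowering: [wipuwripi] → [wipuwripe]

[esibmet], [lafazeho], [wipuwripe]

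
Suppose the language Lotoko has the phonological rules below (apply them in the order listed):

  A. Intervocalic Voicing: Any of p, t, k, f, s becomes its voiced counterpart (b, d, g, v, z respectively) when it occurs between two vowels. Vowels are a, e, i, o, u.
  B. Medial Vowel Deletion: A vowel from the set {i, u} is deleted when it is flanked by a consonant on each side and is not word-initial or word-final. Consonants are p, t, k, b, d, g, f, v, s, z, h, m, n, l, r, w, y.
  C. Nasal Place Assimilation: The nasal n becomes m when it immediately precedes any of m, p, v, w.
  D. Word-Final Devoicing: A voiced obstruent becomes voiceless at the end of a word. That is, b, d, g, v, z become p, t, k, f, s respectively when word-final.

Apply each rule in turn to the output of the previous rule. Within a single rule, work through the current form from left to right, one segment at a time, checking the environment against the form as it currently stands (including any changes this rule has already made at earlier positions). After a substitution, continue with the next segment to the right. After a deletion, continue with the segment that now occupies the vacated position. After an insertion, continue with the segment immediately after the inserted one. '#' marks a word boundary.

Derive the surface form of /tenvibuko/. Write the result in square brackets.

A Intervocalic Voicing: [tenvibuko] → [tenvibugo]
B Medial Vowel Deletion: [tenvibugo] → [tenvbgo]
C Nasal Place Assimilation: [tenvbgo] → [temvbgo]
D Word-Final Devoicing: no change — [temvbgo]

[temvbgo]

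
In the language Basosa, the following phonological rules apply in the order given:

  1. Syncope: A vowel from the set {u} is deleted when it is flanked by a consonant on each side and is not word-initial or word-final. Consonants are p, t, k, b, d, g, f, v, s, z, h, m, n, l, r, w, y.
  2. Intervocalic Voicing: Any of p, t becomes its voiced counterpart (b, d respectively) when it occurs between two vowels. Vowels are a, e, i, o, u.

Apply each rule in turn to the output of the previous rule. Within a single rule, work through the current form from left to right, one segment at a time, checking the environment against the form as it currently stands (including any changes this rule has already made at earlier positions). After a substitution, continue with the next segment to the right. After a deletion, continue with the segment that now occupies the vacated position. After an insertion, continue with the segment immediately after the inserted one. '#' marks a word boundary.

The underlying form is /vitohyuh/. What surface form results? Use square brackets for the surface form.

1 Syncope: [vitohyuh] → [vitohyh]
2 Intervocalic Voicing: [vitohyh] → [vidohyh]

[vidohyh]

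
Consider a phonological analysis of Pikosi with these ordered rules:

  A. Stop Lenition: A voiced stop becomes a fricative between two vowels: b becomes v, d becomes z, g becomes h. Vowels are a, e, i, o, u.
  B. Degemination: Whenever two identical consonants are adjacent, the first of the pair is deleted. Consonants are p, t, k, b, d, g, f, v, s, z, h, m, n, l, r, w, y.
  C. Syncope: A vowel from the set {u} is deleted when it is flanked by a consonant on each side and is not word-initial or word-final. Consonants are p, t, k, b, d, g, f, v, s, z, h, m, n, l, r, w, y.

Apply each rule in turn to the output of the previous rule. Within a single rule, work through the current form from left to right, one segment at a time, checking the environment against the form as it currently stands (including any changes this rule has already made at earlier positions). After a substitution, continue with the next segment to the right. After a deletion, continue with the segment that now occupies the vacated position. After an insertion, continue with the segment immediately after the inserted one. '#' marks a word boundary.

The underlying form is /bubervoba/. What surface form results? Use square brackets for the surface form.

[bvervova]

A Stop Lenition: [bubervoba] → [buvervova]
B Degemination: no change — [buvervova]
C Syncope: [buvervova] → [bvervova]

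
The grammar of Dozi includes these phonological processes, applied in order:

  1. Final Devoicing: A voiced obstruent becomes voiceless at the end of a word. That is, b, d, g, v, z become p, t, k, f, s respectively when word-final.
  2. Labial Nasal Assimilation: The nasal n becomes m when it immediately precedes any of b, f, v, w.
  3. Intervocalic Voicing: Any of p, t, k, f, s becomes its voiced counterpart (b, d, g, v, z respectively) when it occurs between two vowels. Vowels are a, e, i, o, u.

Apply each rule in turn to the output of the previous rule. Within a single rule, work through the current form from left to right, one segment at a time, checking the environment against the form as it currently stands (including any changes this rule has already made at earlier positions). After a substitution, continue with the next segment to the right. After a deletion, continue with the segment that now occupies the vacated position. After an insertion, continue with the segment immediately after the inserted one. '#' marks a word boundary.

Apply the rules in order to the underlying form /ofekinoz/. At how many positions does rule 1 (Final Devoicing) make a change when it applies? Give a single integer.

1 Final Devoicing: [ofekinoz] → [ofekinos]
2 Labial Nasal Assimilation: no change — [ofekinos]
3 Intervocalic Voicing: [ofekinos] → [oveginos]
Rule 1 changed 1 position(s).

1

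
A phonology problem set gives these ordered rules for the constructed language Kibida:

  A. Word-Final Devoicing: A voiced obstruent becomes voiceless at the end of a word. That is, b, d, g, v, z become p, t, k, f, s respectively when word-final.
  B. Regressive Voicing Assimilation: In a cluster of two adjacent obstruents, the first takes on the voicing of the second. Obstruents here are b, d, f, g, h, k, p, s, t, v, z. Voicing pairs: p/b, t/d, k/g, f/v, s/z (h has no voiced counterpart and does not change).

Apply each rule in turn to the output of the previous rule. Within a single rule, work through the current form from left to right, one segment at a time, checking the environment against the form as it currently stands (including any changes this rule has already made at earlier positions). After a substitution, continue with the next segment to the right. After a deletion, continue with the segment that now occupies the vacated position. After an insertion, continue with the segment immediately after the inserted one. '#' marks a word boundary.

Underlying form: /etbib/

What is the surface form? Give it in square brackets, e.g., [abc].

A Word-Final Devoicing: [etbib] → [etbip]
B Regressive Voicing Assimilation: [etbip] → [edbip]

[edbip]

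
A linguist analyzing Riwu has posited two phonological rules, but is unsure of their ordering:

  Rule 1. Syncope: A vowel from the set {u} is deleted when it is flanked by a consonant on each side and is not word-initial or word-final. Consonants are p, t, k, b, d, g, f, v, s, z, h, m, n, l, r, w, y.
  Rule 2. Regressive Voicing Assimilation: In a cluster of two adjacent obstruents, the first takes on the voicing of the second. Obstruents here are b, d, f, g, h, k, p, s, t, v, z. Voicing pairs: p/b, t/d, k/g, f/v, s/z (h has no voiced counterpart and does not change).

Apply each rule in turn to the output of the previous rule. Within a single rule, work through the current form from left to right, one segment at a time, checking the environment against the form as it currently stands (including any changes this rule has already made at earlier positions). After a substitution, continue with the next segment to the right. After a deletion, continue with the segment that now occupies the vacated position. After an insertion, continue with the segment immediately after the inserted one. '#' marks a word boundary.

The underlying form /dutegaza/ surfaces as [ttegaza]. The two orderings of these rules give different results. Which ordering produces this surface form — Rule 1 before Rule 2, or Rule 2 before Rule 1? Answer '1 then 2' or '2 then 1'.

1 then 2

Order 1 then 2:
  1 Syncope: [dutegaza] → [dtegaza]
  2 Regressive Voicing Assimilation: [dtegaza] → [ttegaza]
  result: [ttegaza]
Order 2 then 1:
  2 Regressive Voicing Assimilation: no change — [dutegaza]
  1 Syncope: [dutegaza] → [dtegaza]
  result: [dtegaza]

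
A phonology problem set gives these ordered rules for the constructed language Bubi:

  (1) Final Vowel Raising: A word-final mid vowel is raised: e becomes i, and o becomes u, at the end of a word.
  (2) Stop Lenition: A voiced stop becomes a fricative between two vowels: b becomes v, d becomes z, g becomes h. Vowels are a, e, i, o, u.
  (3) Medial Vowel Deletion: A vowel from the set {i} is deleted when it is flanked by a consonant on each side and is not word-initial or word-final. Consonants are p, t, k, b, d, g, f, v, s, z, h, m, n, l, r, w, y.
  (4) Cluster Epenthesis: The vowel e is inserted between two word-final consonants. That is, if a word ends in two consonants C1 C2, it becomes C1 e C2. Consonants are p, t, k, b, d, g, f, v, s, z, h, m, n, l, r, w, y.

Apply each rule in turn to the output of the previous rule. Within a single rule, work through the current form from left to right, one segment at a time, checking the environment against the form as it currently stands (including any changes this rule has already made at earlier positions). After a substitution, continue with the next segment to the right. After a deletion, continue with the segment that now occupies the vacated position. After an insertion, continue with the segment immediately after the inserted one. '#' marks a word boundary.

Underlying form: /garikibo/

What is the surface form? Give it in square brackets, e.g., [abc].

(1) Final Vowel Raising: [garikibo] → [garikibu]
(2) Stop Lenition: [garikibu] → [garikivu]
(3) Medial Vowel Deletion: [garikivu] → [garkvu]
(4) Cluster Epenthesis: no change — [garkvu]

[garkvu]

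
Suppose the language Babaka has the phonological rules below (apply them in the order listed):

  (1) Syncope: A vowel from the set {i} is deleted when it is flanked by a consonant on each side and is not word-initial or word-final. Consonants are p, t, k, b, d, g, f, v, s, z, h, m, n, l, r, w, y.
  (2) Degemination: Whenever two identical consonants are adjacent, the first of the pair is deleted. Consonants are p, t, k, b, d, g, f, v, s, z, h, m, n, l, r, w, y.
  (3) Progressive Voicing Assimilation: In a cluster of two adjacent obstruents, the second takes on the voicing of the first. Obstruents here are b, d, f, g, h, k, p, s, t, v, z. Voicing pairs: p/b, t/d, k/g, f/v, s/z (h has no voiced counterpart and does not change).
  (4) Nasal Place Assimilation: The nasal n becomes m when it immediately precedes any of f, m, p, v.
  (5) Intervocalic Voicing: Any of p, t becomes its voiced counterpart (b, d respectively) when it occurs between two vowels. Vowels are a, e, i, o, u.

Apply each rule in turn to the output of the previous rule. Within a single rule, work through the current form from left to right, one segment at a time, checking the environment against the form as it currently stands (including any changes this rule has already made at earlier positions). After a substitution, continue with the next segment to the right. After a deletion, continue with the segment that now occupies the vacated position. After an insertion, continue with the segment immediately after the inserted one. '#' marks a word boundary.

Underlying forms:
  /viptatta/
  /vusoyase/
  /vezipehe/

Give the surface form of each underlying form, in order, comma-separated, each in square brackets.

/viptatta/:
  (1) Syncope: [viptatta] → [vptatta]
  (2) Degemination: [vptatta] → [vptata]
  (3) Progressive Voicing Assimilation: [vptata] → [vbdata]
  (4) Nasal Place Assimilation: no change — [vbdata]
  (5) Intervocalic Voicing: [vbdata] → [vbdada]
/vusoyase/:
  (1) Syncope: no change — [vusoyase]
  (2) Degemination: no change — [vusoyase]
  (3) Progressive Voicing Assimilation: no change — [vusoyase]
  (4) Nasal Place Assimilation: no change — [vusoyase]
  (5) Intervocalic Voicing: no change — [vusoyase]
/vezipehe/:
  (1) Syncope: [vezipehe] → [vezpehe]
  (2) Degemination: no change — [vezpehe]
  (3) Progressive Voicing Assimilation: [vezpehe] → [vezbehe]
  (4) Nasal Place Assimilation: no change — [vezbehe]
  (5) Intervocalic Voicing: no change — [vezbehe]

[vbdada], [vusoyase], [vezbehe]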